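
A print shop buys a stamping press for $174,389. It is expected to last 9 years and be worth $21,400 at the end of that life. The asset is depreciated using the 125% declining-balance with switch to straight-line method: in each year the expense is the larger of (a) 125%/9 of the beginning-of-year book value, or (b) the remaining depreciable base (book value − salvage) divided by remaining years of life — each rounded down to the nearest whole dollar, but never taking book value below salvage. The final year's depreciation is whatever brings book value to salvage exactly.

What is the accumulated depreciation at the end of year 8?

$138,091

Depreciable base = $174,389 − $21,400 = $152,989.
Year 1: DB = ⌊$174,389 × 125%/9⌋ = $24,220; SL = ⌊$152,989/9⌋ = $16,998 → take DB $24,220. Book value $150,169.
Year 2: DB = ⌊$150,169 × 125%/9⌋ = $20,856; SL = ⌊$128,769/8⌋ = $16,096 → take DB $20,856. Book value $129,313.
Year 3: DB = ⌊$129,313 × 125%/9⌋ = $17,960; SL = ⌊$107,913/7⌋ = $15,416 → take DB $17,960. Book value $111,353.
Year 4: DB = ⌊$111,353 × 125%/9⌋ = $15,465; SL = ⌊$89,953/6⌋ = $14,992 → take DB $15,465. Book value $95,888.
Year 5: DB = ⌊$95,888 × 125%/9⌋ = $13,317; SL = ⌊$74,488/5⌋ = $14,897 → take SL $14,897. Book value $80,991.
Year 6: DB = ⌊$80,991 × 125%/9⌋ = $11,248; SL = ⌊$59,591/4⌋ = $14,897 → take SL $14,897. Book value $66,094.
Year 7: DB = ⌊$66,094 × 125%/9⌋ = $9,179; SL = ⌊$44,694/3⌋ = $14,898 → take SL $14,898. Book value $51,196.
Year 8: DB = ⌊$51,196 × 125%/9⌋ = $7,110; SL = ⌊$29,796/2⌋ = $14,898 → take SL $14,898. Book value $36,298.
Accumulated through year 8 = $174,389 − $36,298 = $138,091.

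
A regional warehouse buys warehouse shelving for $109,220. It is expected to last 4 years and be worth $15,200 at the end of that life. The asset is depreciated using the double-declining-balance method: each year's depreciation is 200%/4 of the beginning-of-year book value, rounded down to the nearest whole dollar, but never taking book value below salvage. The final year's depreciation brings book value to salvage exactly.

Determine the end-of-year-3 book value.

Depreciable base = $109,220 − $15,200 = $94,020.
Year 1: ⌊$109,220 × 200%/4⌋ = $54,610. Book value $54,610.
Year 2: ⌊$54,610 × 200%/4⌋ = $27,305. Book value $27,305.
Year 3: ⌊$27,305 × 200%/4⌋ = $13,652, capped at $12,105. Book value $15,200.

$15,200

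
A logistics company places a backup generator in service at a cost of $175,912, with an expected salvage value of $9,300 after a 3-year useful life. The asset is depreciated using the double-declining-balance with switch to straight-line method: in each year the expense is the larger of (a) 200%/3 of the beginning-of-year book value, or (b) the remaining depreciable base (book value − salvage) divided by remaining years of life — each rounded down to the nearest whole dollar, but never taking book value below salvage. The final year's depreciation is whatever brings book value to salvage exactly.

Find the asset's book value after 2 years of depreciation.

$19,546

Depreciable base = $175,912 − $9,300 = $166,612.
Year 1: DB = ⌊$175,912 × 200%/3⌋ = $117,274; SL = ⌊$166,612/3⌋ = $55,537 → take DB $117,274. Book value $58,638.
Year 2: DB = ⌊$58,638 × 200%/3⌋ = $39,092; SL = ⌊$49,338/2⌋ = $24,669 → take DB $39,092. Book value $19,546.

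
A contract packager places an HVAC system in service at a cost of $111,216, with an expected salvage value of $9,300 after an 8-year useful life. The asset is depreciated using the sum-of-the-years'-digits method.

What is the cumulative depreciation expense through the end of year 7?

$99,085

Depreciable base = $111,216 − $9,300 = $101,916.
Sum of the years' digits = 8+7+6+5+4+3+2+1 = 36.
Year 1: $101,916 × 8/36 = $22,648. Book value $88,568.
Year 2: $101,916 × 7/36 = $19,817. Book value $68,751.
Year 3: $101,916 × 6/36 = $16,986. Book value $51,765.
Year 4: $101,916 × 5/36 = $14,155. Book value $37,610.
Year 5: $101,916 × 4/36 = $11,324. Book value $26,286.
Year 6: $101,916 × 3/36 = $8,493. Book value $17,793.
Year 7: $101,916 × 2/36 = $5,662. Book value $12,131.
Accumulated through year 7 = $111,216 − $12,131 = $99,085.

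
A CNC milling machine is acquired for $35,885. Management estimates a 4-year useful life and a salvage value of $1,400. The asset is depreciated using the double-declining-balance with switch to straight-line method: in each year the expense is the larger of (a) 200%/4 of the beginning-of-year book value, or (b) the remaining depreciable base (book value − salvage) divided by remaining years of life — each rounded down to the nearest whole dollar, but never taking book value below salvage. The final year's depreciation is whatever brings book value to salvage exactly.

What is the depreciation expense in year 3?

$4,486

Depreciable base = $35,885 − $1,400 = $34,485.
Year 1: DB = ⌊$35,885 × 200%/4⌋ = $17,942; SL = ⌊$34,485/4⌋ = $8,621 → take DB $17,942. Book value $17,943.
Year 2: DB = ⌊$17,943 × 200%/4⌋ = $8,971; SL = ⌊$16,543/3⌋ = $5,514 → take DB $8,971. Book value $8,972.
Year 3: DB = ⌊$8,972 × 200%/4⌋ = $4,486; SL = ⌊$7,572/2⌋ = $3,786 → take DB $4,486. Book value $4,486.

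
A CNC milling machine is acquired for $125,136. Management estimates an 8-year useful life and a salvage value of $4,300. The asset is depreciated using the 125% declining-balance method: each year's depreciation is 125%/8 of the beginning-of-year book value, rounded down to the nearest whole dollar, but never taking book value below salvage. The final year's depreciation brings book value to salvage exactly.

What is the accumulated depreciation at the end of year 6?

Depreciable base = $125,136 − $4,300 = $120,836.
Year 1: ⌊$125,136 × 125%/8⌋ = $19,552. Book value $105,584.
Year 2: ⌊$105,584 × 125%/8⌋ = $16,497. Book value $89,087.
Year 3: ⌊$89,087 × 125%/8⌋ = $13,919. Book value $75,168.
Year 4: ⌊$75,168 × 125%/8⌋ = $11,745. Book value $63,423.
Year 5: ⌊$63,423 × 125%/8⌋ = $9,909. Book value $53,514.
Year 6: ⌊$53,514 × 125%/8⌋ = $8,361. Book value $45,153.
Accumulated through year 6 = $125,136 − $45,153 = $79,983.

$79,983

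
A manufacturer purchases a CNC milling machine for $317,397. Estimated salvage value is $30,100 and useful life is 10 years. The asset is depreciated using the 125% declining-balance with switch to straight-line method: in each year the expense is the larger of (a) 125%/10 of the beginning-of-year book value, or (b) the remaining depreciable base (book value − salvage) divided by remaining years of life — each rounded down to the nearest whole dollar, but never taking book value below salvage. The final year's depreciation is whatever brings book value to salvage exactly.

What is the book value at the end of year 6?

$134,069

Depreciable base = $317,397 − $30,100 = $287,297.
Year 1: DB = ⌊$317,397 × 125%/10⌋ = $39,674; SL = ⌊$287,297/10⌋ = $28,729 → take DB $39,674. Book value $277,723.
Year 2: DB = ⌊$277,723 × 125%/10⌋ = $34,715; SL = ⌊$247,623/9⌋ = $27,513 → take DB $34,715. Book value $243,008.
Year 3: DB = ⌊$243,008 × 125%/10⌋ = $30,376; SL = ⌊$212,908/8⌋ = $26,613 → take DB $30,376. Book value $212,632.
Year 4: DB = ⌊$212,632 × 125%/10⌋ = $26,579; SL = ⌊$182,532/7⌋ = $26,076 → take DB $26,579. Book value $186,053.
Year 5: DB = ⌊$186,053 × 125%/10⌋ = $23,256; SL = ⌊$155,953/6⌋ = $25,992 → take SL $25,992. Book value $160,061.
Year 6: DB = ⌊$160,061 × 125%/10⌋ = $20,007; SL = ⌊$129,961/5⌋ = $25,992 → take SL $25,992. Book value $134,069.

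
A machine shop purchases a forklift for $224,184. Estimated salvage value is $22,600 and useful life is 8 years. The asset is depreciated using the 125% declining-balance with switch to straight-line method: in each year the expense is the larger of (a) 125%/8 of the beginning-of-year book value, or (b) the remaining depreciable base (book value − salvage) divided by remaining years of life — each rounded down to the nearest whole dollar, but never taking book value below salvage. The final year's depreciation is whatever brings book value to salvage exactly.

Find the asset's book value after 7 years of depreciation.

$45,013

Depreciable base = $224,184 − $22,600 = $201,584.
Year 1: DB = ⌊$224,184 × 125%/8⌋ = $35,028; SL = ⌊$201,584/8⌋ = $25,198 → take DB $35,028. Book value $189,156.
Year 2: DB = ⌊$189,156 × 125%/8⌋ = $29,555; SL = ⌊$166,556/7⌋ = $23,793 → take DB $29,555. Book value $159,601.
Year 3: DB = ⌊$159,601 × 125%/8⌋ = $24,937; SL = ⌊$137,001/6⌋ = $22,833 → take DB $24,937. Book value $134,664.
Year 4: DB = ⌊$134,664 × 125%/8⌋ = $21,041; SL = ⌊$112,064/5⌋ = $22,412 → take SL $22,412. Book value $112,252.
Year 5: DB = ⌊$112,252 × 125%/8⌋ = $17,539; SL = ⌊$89,652/4⌋ = $22,413 → take SL $22,413. Book value $89,839.
Year 6: DB = ⌊$89,839 × 125%/8⌋ = $14,037; SL = ⌊$67,239/3⌋ = $22,413 → take SL $22,413. Book value $67,426.
Year 7: DB = ⌊$67,426 × 125%/8⌋ = $10,535; SL = ⌊$44,826/2⌋ = $22,413 → take SL $22,413. Book value $45,013.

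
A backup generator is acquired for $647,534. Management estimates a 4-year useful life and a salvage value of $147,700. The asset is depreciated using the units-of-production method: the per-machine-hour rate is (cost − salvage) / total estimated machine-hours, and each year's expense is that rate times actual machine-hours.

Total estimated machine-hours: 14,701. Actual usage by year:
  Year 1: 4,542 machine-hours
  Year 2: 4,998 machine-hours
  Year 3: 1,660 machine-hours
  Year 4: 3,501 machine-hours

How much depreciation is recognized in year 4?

$119,034

Depreciable base = $647,534 − $147,700 = $499,834.
Rate = $499,834 / 14,701 machine-hours = $34 per machine-hour.
Year 1: 4,542 × $34 = $154,428. Book value $493,106.
Year 2: 4,998 × $34 = $169,932. Book value $323,174.
Year 3: 1,660 × $34 = $56,440. Book value $266,734.
Year 4: 3,501 × $34 = $119,034. Book value $147,700.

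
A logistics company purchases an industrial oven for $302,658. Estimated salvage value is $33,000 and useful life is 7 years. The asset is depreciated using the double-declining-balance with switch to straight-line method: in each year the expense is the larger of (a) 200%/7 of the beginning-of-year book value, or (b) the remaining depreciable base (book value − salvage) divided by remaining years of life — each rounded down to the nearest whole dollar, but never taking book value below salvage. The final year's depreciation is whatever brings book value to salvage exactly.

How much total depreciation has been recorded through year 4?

$223,873

Depreciable base = $302,658 − $33,000 = $269,658.
Year 1: DB = ⌊$302,658 × 200%/7⌋ = $86,473; SL = ⌊$269,658/7⌋ = $38,522 → take DB $86,473. Book value $216,185.
Year 2: DB = ⌊$216,185 × 200%/7⌋ = $61,767; SL = ⌊$183,185/6⌋ = $30,530 → take DB $61,767. Book value $154,418.
Year 3: DB = ⌊$154,418 × 200%/7⌋ = $44,119; SL = ⌊$121,418/5⌋ = $24,283 → take DB $44,119. Book value $110,299.
Year 4: DB = ⌊$110,299 × 200%/7⌋ = $31,514; SL = ⌊$77,299/4⌋ = $19,324 → take DB $31,514. Book value $78,785.
Accumulated through year 4 = $302,658 − $78,785 = $223,873.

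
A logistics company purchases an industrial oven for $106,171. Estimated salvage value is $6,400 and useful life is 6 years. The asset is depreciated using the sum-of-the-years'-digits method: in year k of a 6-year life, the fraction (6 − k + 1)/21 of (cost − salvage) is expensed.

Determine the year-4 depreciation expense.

$14,253

Depreciable base = $106,171 − $6,400 = $99,771.
Sum of the years' digits = 6+5+4+3+2+1 = 21.
Year 1: $99,771 × 6/21 = $28,506. Book value $77,665.
Year 2: $99,771 × 5/21 = $23,755. Book value $53,910.
Year 3: $99,771 × 4/21 = $19,004. Book value $34,906.
Year 4: $99,771 × 3/21 = $14,253. Book value $20,653.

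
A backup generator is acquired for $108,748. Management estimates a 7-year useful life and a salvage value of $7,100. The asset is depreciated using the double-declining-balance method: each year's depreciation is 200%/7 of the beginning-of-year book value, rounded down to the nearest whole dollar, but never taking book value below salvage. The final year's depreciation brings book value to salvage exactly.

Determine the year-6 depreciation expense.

$5,777

Depreciable base = $108,748 − $7,100 = $101,648.
Year 1: ⌊$108,748 × 200%/7⌋ = $31,070. Book value $77,678.
Year 2: ⌊$77,678 × 200%/7⌋ = $22,193. Book value $55,485.
Year 3: ⌊$55,485 × 200%/7⌋ = $15,852. Book value $39,633.
Year 4: ⌊$39,633 × 200%/7⌋ = $11,323. Book value $28,310.
Year 5: ⌊$28,310 × 200%/7⌋ = $8,088. Book value $20,222.
Year 6: ⌊$20,222 × 200%/7⌋ = $5,777. Book value $14,445.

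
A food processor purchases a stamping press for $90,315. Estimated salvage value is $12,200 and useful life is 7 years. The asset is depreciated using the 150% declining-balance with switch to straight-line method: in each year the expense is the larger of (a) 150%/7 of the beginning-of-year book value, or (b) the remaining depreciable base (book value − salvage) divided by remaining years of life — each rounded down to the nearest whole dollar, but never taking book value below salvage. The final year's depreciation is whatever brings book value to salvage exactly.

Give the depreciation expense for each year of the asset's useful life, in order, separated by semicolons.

Depreciable base = $90,315 − $12,200 = $78,115.
Year 1: DB = ⌊$90,315 × 150%/7⌋ = $19,353; SL = ⌊$78,115/7⌋ = $11,159 → take DB $19,353. Book value $70,962.
Year 2: DB = ⌊$70,962 × 150%/7⌋ = $15,206; SL = ⌊$58,762/6⌋ = $9,793 → take DB $15,206. Book value $55,756.
Year 3: DB = ⌊$55,756 × 150%/7⌋ = $11,947; SL = ⌊$43,556/5⌋ = $8,711 → take DB $11,947. Book value $43,809.
Year 4: DB = ⌊$43,809 × 150%/7⌋ = $9,387; SL = ⌊$31,609/4⌋ = $7,902 → take DB $9,387. Book value $34,422.
Year 5: DB = ⌊$34,422 × 150%/7⌋ = $7,376; SL = ⌊$22,222/3⌋ = $7,407 → take SL $7,407. Book value $27,015.
Year 6: DB = ⌊$27,015 × 150%/7⌋ = $5,788; SL = ⌊$14,815/2⌋ = $7,407 → take SL $7,407. Book value $19,608.
Year 7 (final): $19,608 − $12,200 = $7,408. Book value $12,200.

$19,353; $15,206; $11,947; $9,387; $7,407; $7,407; $7,408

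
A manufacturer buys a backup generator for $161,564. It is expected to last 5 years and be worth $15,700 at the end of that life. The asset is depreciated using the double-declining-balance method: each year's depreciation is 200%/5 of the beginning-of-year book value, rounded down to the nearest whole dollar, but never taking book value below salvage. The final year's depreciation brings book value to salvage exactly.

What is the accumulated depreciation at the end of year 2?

$103,400

Depreciable base = $161,564 − $15,700 = $145,864.
Year 1: ⌊$161,564 × 200%/5⌋ = $64,625. Book value $96,939.
Year 2: ⌊$96,939 × 200%/5⌋ = $38,775. Book value $58,164.
Accumulated through year 2 = $161,564 − $58,164 = $103,400.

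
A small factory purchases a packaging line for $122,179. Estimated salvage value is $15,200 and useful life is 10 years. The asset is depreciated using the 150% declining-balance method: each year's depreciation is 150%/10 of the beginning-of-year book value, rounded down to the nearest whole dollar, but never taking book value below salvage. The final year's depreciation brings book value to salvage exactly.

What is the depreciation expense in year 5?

Depreciable base = $122,179 − $15,200 = $106,979.
Year 1: ⌊$122,179 × 150%/10⌋ = $18,326. Book value $103,853.
Year 2: ⌊$103,853 × 150%/10⌋ = $15,577. Book value $88,276.
Year 3: ⌊$88,276 × 150%/10⌋ = $13,241. Book value $75,035.
Year 4: ⌊$75,035 × 150%/10⌋ = $11,255. Book value $63,780.
Year 5: ⌊$63,780 × 150%/10⌋ = $9,567. Book value $54,213.

$9,567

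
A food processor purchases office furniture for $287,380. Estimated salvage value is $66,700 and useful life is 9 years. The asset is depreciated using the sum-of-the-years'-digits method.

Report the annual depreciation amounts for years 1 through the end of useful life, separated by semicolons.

Depreciable base = $287,380 − $66,700 = $220,680.
Sum of the years' digits = 9+8+7+6+5+4+3+2+1 = 45.
Year 1: $220,680 × 9/45 = $44,136. Book value $243,244.
Year 2: $220,680 × 8/45 = $39,232. Book value $204,012.
Year 3: $220,680 × 7/45 = $34,328. Book value $169,684.
Year 4: $220,680 × 6/45 = $29,424. Book value $140,260.
Year 5: $220,680 × 5/45 = $24,520. Book value $115,740.
Year 6: $220,680 × 4/45 = $19,616. Book value $96,124.
Year 7: $220,680 × 3/45 = $14,712. Book value $81,412.
Year 8: $220,680 × 2/45 = $9,808. Book value $71,604.
Year 9: $220,680 × 1/45 = $4,904. Book value $66,700.

$44,136; $39,232; $34,328; $29,424; $24,520; $19,616; $14,712; $9,808; $4,904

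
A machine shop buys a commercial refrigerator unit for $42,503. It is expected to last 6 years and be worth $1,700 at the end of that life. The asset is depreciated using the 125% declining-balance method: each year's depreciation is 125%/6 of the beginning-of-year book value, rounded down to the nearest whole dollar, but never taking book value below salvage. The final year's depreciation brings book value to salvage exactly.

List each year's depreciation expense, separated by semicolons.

$8,854; $7,010; $5,549; $4,393; $3,478; $11,519

Depreciable base = $42,503 − $1,700 = $40,803.
Year 1: ⌊$42,503 × 125%/6⌋ = $8,854. Book value $33,649.
Year 2: ⌊$33,649 × 125%/6⌋ = $7,010. Book value $26,639.
Year 3: ⌊$26,639 × 125%/6⌋ = $5,549. Book value $21,090.
Year 4: ⌊$21,090 × 125%/6⌋ = $4,393. Book value $16,697.
Year 5: ⌊$16,697 × 125%/6⌋ = $3,478. Book value $13,219.
Year 6 (final): $13,219 − $1,700 = $11,519. Book value $1,700.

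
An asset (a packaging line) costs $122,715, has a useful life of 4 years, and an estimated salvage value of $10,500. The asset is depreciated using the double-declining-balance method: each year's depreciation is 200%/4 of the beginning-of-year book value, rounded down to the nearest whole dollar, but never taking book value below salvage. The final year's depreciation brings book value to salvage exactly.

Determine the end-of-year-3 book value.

Depreciable base = $122,715 − $10,500 = $112,215.
Year 1: ⌊$122,715 × 200%/4⌋ = $61,357. Book value $61,358.
Year 2: ⌊$61,358 × 200%/4⌋ = $30,679. Book value $30,679.
Year 3: ⌊$30,679 × 200%/4⌋ = $15,339. Book value $15,340.

$15,340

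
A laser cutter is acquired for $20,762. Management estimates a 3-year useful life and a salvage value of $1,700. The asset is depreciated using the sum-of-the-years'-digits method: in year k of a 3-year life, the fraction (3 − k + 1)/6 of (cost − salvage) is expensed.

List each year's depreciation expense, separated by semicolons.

$9,531; $6,354; $3,177

Depreciable base = $20,762 − $1,700 = $19,062.
Sum of the years' digits = 3+2+1 = 6.
Year 1: $19,062 × 3/6 = $9,531. Book value $11,231.
Year 2: $19,062 × 2/6 = $6,354. Book value $4,877.
Year 3: $19,062 × 1/6 = $3,177. Book value $1,700.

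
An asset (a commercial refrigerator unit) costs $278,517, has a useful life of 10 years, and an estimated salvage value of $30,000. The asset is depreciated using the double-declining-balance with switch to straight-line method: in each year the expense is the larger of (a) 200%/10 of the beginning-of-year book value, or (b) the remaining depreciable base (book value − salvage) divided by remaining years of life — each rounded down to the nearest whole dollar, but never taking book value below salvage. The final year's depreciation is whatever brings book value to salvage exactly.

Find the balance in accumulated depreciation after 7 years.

Depreciable base = $278,517 − $30,000 = $248,517.
Year 1: DB = ⌊$278,517 × 200%/10⌋ = $55,703; SL = ⌊$248,517/10⌋ = $24,851 → take DB $55,703. Book value $222,814.
Year 2: DB = ⌊$222,814 × 200%/10⌋ = $44,562; SL = ⌊$192,814/9⌋ = $21,423 → take DB $44,562. Book value $178,252.
Year 3: DB = ⌊$178,252 × 200%/10⌋ = $35,650; SL = ⌊$148,252/8⌋ = $18,531 → take DB $35,650. Book value $142,602.
Year 4: DB = ⌊$142,602 × 200%/10⌋ = $28,520; SL = ⌊$112,602/7⌋ = $16,086 → take DB $28,520. Book value $114,082.
Year 5: DB = ⌊$114,082 × 200%/10⌋ = $22,816; SL = ⌊$84,082/6⌋ = $14,013 → take DB $22,816. Book value $91,266.
Year 6: DB = ⌊$91,266 × 200%/10⌋ = $18,253; SL = ⌊$61,266/5⌋ = $12,253 → take DB $18,253. Book value $73,013.
Year 7: DB = ⌊$73,013 × 200%/10⌋ = $14,602; SL = ⌊$43,013/4⌋ = $10,753 → take DB $14,602. Book value $58,411.
Accumulated through year 7 = $278,517 − $58,411 = $220,106.

$220,106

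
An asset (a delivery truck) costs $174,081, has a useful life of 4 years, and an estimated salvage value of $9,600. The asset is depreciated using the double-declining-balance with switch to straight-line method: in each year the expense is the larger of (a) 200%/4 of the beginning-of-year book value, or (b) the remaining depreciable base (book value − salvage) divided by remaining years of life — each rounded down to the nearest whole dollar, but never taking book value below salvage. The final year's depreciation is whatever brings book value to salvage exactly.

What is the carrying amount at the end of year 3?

Depreciable base = $174,081 − $9,600 = $164,481.
Year 1: DB = ⌊$174,081 × 200%/4⌋ = $87,040; SL = ⌊$164,481/4⌋ = $41,120 → take DB $87,040. Book value $87,041.
Year 2: DB = ⌊$87,041 × 200%/4⌋ = $43,520; SL = ⌊$77,441/3⌋ = $25,813 → take DB $43,520. Book value $43,521.
Year 3: DB = ⌊$43,521 × 200%/4⌋ = $21,760; SL = ⌊$33,921/2⌋ = $16,960 → take DB $21,760. Book value $21,761.

$21,761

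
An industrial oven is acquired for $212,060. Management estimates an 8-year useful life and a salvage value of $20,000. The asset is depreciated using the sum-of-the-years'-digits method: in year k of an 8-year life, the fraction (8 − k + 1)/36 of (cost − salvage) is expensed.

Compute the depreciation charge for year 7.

$10,670

Depreciable base = $212,060 − $20,000 = $192,060.
Sum of the years' digits = 8+7+6+5+4+3+2+1 = 36.
Year 1: $192,060 × 8/36 = $42,680. Book value $169,380.
Year 2: $192,060 × 7/36 = $37,345. Book value $132,035.
Year 3: $192,060 × 6/36 = $32,010. Book value $100,025.
Year 4: $192,060 × 5/36 = $26,675. Book value $73,350.
Year 5: $192,060 × 4/36 = $21,340. Book value $52,010.
Year 6: $192,060 × 3/36 = $16,005. Book value $36,005.
Year 7: $192,060 × 2/36 = $10,670. Book value $25,335.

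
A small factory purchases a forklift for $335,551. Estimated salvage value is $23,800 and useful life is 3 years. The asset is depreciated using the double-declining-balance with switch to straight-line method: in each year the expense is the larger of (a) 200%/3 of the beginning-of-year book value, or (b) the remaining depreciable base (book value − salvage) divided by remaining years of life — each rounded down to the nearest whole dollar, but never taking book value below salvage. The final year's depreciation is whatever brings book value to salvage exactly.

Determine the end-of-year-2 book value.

$37,284

Depreciable base = $335,551 − $23,800 = $311,751.
Year 1: DB = ⌊$335,551 × 200%/3⌋ = $223,700; SL = ⌊$311,751/3⌋ = $103,917 → take DB $223,700. Book value $111,851.
Year 2: DB = ⌊$111,851 × 200%/3⌋ = $74,567; SL = ⌊$88,051/2⌋ = $44,025 → take DB $74,567. Book value $37,284.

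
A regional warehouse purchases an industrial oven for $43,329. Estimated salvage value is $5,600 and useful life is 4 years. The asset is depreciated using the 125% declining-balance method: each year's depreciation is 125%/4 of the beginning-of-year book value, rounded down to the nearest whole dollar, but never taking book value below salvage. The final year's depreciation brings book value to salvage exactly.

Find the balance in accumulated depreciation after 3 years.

$29,249

Depreciable base = $43,329 − $5,600 = $37,729.
Year 1: ⌊$43,329 × 125%/4⌋ = $13,540. Book value $29,789.
Year 2: ⌊$29,789 × 125%/4⌋ = $9,309. Book value $20,480.
Year 3: ⌊$20,480 × 125%/4⌋ = $6,400. Book value $14,080.
Accumulated through year 3 = $43,329 − $14,080 = $29,249.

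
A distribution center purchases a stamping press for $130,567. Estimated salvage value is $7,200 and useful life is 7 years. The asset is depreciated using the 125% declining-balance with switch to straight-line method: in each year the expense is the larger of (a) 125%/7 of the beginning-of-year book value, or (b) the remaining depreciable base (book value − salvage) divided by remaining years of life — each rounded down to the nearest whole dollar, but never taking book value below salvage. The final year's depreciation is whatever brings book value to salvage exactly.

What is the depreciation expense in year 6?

Depreciable base = $130,567 − $7,200 = $123,367.
Year 1: DB = ⌊$130,567 × 125%/7⌋ = $23,315; SL = ⌊$123,367/7⌋ = $17,623 → take DB $23,315. Book value $107,252.
Year 2: DB = ⌊$107,252 × 125%/7⌋ = $19,152; SL = ⌊$100,052/6⌋ = $16,675 → take DB $19,152. Book value $88,100.
Year 3: DB = ⌊$88,100 × 125%/7⌋ = $15,732; SL = ⌊$80,900/5⌋ = $16,180 → take SL $16,180. Book value $71,920.
Year 4: DB = ⌊$71,920 × 125%/7⌋ = $12,842; SL = ⌊$64,720/4⌋ = $16,180 → take SL $16,180. Book value $55,740.
Year 5: DB = ⌊$55,740 × 125%/7⌋ = $9,953; SL = ⌊$48,540/3⌋ = $16,180 → take SL $16,180. Book value $39,560.
Year 6: DB = ⌊$39,560 × 125%/7⌋ = $7,064; SL = ⌊$32,360/2⌋ = $16,180 → take SL $16,180. Book value $23,380.

$16,180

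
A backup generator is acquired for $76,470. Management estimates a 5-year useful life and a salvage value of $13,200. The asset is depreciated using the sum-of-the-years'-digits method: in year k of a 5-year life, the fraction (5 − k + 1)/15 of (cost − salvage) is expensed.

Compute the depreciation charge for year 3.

Depreciable base = $76,470 − $13,200 = $63,270.
Sum of the years' digits = 5+4+3+2+1 = 15.
Year 1: $63,270 × 5/15 = $21,090. Book value $55,380.
Year 2: $63,270 × 4/15 = $16,872. Book value $38,508.
Year 3: $63,270 × 3/15 = $12,654. Book value $25,854.

$12,654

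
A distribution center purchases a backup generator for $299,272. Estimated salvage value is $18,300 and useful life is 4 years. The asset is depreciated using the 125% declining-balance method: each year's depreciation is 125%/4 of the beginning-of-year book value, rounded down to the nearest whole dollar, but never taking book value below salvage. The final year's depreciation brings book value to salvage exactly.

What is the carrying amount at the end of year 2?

$141,454

Depreciable base = $299,272 − $18,300 = $280,972.
Year 1: ⌊$299,272 × 125%/4⌋ = $93,522. Book value $205,750.
Year 2: ⌊$205,750 × 125%/4⌋ = $64,296. Book value $141,454.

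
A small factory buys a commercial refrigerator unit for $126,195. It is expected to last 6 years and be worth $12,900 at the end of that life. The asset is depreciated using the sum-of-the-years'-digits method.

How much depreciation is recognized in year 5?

Depreciable base = $126,195 − $12,900 = $113,295.
Sum of the years' digits = 6+5+4+3+2+1 = 21.
Year 1: $113,295 × 6/21 = $32,370. Book value $93,825.
Year 2: $113,295 × 5/21 = $26,975. Book value $66,850.
Year 3: $113,295 × 4/21 = $21,580. Book value $45,270.
Year 4: $113,295 × 3/21 = $16,185. Book value $29,085.
Year 5: $113,295 × 2/21 = $10,790. Book value $18,295.

$10,790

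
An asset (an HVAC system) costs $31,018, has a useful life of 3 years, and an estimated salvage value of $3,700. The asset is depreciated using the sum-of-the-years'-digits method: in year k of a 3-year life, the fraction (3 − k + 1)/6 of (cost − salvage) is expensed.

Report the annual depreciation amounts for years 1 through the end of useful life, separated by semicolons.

$13,659; $9,106; $4,553

Depreciable base = $31,018 − $3,700 = $27,318.
Sum of the years' digits = 3+2+1 = 6.
Year 1: $27,318 × 3/6 = $13,659. Book value $17,359.
Year 2: $27,318 × 2/6 = $9,106. Book value $8,253.
Year 3: $27,318 × 1/6 = $4,553. Book value $3,700.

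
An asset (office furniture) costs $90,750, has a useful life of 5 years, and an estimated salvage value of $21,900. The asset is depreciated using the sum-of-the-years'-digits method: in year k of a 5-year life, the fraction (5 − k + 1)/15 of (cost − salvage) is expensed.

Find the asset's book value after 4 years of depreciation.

Depreciable base = $90,750 − $21,900 = $68,850.
Sum of the years' digits = 5+4+3+2+1 = 15.
Year 1: $68,850 × 5/15 = $22,950. Book value $67,800.
Year 2: $68,850 × 4/15 = $18,360. Book value $49,440.
Year 3: $68,850 × 3/15 = $13,770. Book value $35,670.
Year 4: $68,850 × 2/15 = $9,180. Book value $26,490.

$26,490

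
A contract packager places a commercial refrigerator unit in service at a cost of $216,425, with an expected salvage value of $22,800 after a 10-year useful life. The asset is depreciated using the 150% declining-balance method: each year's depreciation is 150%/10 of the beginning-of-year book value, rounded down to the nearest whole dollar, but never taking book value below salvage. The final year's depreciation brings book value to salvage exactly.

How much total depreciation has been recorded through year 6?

$134,798

Depreciable base = $216,425 − $22,800 = $193,625.
Year 1: ⌊$216,425 × 150%/10⌋ = $32,463. Book value $183,962.
Year 2: ⌊$183,962 × 150%/10⌋ = $27,594. Book value $156,368.
Year 3: ⌊$156,368 × 150%/10⌋ = $23,455. Book value $132,913.
Year 4: ⌊$132,913 × 150%/10⌋ = $19,936. Book value $112,977.
Year 5: ⌊$112,977 × 150%/10⌋ = $16,946. Book value $96,031.
Year 6: ⌊$96,031 × 150%/10⌋ = $14,404. Book value $81,627.
Accumulated through year 6 = $216,425 − $81,627 = $134,798.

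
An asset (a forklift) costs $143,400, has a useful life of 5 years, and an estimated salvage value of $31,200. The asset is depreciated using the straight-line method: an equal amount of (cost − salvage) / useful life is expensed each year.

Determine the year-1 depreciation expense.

$22,440

Depreciable base = $143,400 − $31,200 = $112,200.
Annual expense = $112,200 / 5 = $22,440.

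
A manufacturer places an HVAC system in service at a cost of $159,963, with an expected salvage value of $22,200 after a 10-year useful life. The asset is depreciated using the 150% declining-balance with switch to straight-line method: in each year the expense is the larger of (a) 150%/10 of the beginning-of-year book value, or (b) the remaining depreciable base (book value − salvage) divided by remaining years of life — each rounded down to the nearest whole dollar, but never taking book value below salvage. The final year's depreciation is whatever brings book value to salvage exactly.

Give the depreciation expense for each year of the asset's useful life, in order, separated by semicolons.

Depreciable base = $159,963 − $22,200 = $137,763.
Year 1: DB = ⌊$159,963 × 150%/10⌋ = $23,994; SL = ⌊$137,763/10⌋ = $13,776 → take DB $23,994. Book value $135,969.
Year 2: DB = ⌊$135,969 × 150%/10⌋ = $20,395; SL = ⌊$113,769/9⌋ = $12,641 → take DB $20,395. Book value $115,574.
Year 3: DB = ⌊$115,574 × 150%/10⌋ = $17,336; SL = ⌊$93,374/8⌋ = $11,671 → take DB $17,336. Book value $98,238.
Year 4: DB = ⌊$98,238 × 150%/10⌋ = $14,735; SL = ⌊$76,038/7⌋ = $10,862 → take DB $14,735. Book value $83,503.
Year 5: DB = ⌊$83,503 × 150%/10⌋ = $12,525; SL = ⌊$61,303/6⌋ = $10,217 → take DB $12,525. Book value $70,978.
Year 6: DB = ⌊$70,978 × 150%/10⌋ = $10,646; SL = ⌊$48,778/5⌋ = $9,755 → take DB $10,646. Book value $60,332.
Year 7: DB = ⌊$60,332 × 150%/10⌋ = $9,049; SL = ⌊$38,132/4⌋ = $9,533 → take SL $9,533. Book value $50,799.
Year 8: DB = ⌊$50,799 × 150%/10⌋ = $7,619; SL = ⌊$28,599/3⌋ = $9,533 → take SL $9,533. Book value $41,266.
Year 9: DB = ⌊$41,266 × 150%/10⌋ = $6,189; SL = ⌊$19,066/2⌋ = $9,533 → take SL $9,533. Book value $31,733.
Year 10 (final): $31,733 − $22,200 = $9,533. Book value $22,200.

$23,994; $20,395; $17,336; $14,735; $12,525; $10,646; $9,533; $9,533; $9,533; $9,533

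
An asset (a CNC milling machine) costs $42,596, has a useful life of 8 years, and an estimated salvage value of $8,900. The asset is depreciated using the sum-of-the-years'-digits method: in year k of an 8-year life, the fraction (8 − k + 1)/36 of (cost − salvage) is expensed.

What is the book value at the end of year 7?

$9,836

Depreciable base = $42,596 − $8,900 = $33,696.
Sum of the years' digits = 8+7+6+5+4+3+2+1 = 36.
Year 1: $33,696 × 8/36 = $7,488. Book value $35,108.
Year 2: $33,696 × 7/36 = $6,552. Book value $28,556.
Year 3: $33,696 × 6/36 = $5,616. Book value $22,940.
Year 4: $33,696 × 5/36 = $4,680. Book value $18,260.
Year 5: $33,696 × 4/36 = $3,744. Book value $14,516.
Year 6: $33,696 × 3/36 = $2,808. Book value $11,708.
Year 7: $33,696 × 2/36 = $1,872. Book value $9,836.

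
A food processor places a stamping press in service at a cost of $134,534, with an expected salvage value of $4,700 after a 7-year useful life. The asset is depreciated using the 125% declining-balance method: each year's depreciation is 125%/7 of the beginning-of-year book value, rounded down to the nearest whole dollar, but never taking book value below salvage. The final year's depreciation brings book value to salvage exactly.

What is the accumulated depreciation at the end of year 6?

$93,203

Depreciable base = $134,534 − $4,700 = $129,834.
Year 1: ⌊$134,534 × 125%/7⌋ = $24,023. Book value $110,511.
Year 2: ⌊$110,511 × 125%/7⌋ = $19,734. Book value $90,777.
Year 3: ⌊$90,777 × 125%/7⌋ = $16,210. Book value $74,567.
Year 4: ⌊$74,567 × 125%/7⌋ = $13,315. Book value $61,252.
Year 5: ⌊$61,252 × 125%/7⌋ = $10,937. Book value $50,315.
Year 6: ⌊$50,315 × 125%/7⌋ = $8,984. Book value $41,331.
Accumulated through year 6 = $134,534 − $41,331 = $93,203.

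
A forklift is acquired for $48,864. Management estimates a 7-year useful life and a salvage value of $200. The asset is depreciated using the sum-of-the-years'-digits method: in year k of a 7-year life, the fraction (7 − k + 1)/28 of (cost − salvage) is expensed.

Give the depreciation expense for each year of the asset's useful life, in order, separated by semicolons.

Depreciable base = $48,864 − $200 = $48,664.
Sum of the years' digits = 7+6+5+4+3+2+1 = 28.
Year 1: $48,664 × 7/28 = $12,166. Book value $36,698.
Year 2: $48,664 × 6/28 = $10,428. Book value $26,270.
Year 3: $48,664 × 5/28 = $8,690. Book value $17,580.
Year 4: $48,664 × 4/28 = $6,952. Book value $10,628.
Year 5: $48,664 × 3/28 = $5,214. Book value $5,414.
Year 6: $48,664 × 2/28 = $3,476. Book value $1,938.
Year 7: $48,664 × 1/28 = $1,738. Book value $200.

$12,166; $10,428; $8,690; $6,952; $5,214; $3,476; $1,738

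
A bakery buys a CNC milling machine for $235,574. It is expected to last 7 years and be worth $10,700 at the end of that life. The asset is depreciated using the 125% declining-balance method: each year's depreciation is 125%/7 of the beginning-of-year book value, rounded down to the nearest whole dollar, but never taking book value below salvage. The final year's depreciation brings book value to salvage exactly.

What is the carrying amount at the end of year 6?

$72,370

Depreciable base = $235,574 − $10,700 = $224,874.
Year 1: ⌊$235,574 × 125%/7⌋ = $42,066. Book value $193,508.
Year 2: ⌊$193,508 × 125%/7⌋ = $34,555. Book value $158,953.
Year 3: ⌊$158,953 × 125%/7⌋ = $28,384. Book value $130,569.
Year 4: ⌊$130,569 × 125%/7⌋ = $23,315. Book value $107,254.
Year 5: ⌊$107,254 × 125%/7⌋ = $19,152. Book value $88,102.
Year 6: ⌊$88,102 × 125%/7⌋ = $15,732. Book value $72,370.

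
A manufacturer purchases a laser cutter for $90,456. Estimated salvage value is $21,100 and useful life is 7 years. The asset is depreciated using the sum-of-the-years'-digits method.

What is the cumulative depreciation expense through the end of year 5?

Depreciable base = $90,456 − $21,100 = $69,356.
Sum of the years' digits = 7+6+5+4+3+2+1 = 28.
Year 1: $69,356 × 7/28 = $17,339. Book value $73,117.
Year 2: $69,356 × 6/28 = $14,862. Book value $58,255.
Year 3: $69,356 × 5/28 = $12,385. Book value $45,870.
Year 4: $69,356 × 4/28 = $9,908. Book value $35,962.
Year 5: $69,356 × 3/28 = $7,431. Book value $28,531.
Accumulated through year 5 = $90,456 − $28,531 = $61,925.

$61,925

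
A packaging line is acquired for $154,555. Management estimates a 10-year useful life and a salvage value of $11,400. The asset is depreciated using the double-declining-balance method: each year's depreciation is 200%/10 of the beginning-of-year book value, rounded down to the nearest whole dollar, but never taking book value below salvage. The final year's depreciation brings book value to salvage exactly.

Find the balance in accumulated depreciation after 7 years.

$122,141

Depreciable base = $154,555 − $11,400 = $143,155.
Year 1: ⌊$154,555 × 200%/10⌋ = $30,911. Book value $123,644.
Year 2: ⌊$123,644 × 200%/10⌋ = $24,728. Book value $98,916.
Year 3: ⌊$98,916 × 200%/10⌋ = $19,783. Book value $79,133.
Year 4: ⌊$79,133 × 200%/10⌋ = $15,826. Book value $63,307.
Year 5: ⌊$63,307 × 200%/10⌋ = $12,661. Book value $50,646.
Year 6: ⌊$50,646 × 200%/10⌋ = $10,129. Book value $40,517.
Year 7: ⌊$40,517 × 200%/10⌋ = $8,103. Book value $32,414.
Accumulated through year 7 = $154,555 − $32,414 = $122,141.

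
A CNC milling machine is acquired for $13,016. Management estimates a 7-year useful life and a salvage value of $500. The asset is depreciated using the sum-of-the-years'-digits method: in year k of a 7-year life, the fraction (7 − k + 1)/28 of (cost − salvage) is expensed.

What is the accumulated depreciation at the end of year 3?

Depreciable base = $13,016 − $500 = $12,516.
Sum of the years' digits = 7+6+5+4+3+2+1 = 28.
Year 1: $12,516 × 7/28 = $3,129. Book value $9,887.
Year 2: $12,516 × 6/28 = $2,682. Book value $7,205.
Year 3: $12,516 × 5/28 = $2,235. Book value $4,970.
Accumulated through year 3 = $13,016 − $4,970 = $8,046.

$8,046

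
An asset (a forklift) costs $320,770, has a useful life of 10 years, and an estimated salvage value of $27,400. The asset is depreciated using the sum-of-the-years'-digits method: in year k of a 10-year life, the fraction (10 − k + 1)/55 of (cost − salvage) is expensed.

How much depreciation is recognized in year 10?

$5,334

Depreciable base = $320,770 − $27,400 = $293,370.
Sum of the years' digits = 10+9+8+7+6+5+4+3+2+1 = 55.
Year 1: $293,370 × 10/55 = $53,340. Book value $267,430.
Year 2: $293,370 × 9/55 = $48,006. Book value $219,424.
Year 3: $293,370 × 8/55 = $42,672. Book value $176,752.
Year 4: $293,370 × 7/55 = $37,338. Book value $139,414.
Year 5: $293,370 × 6/55 = $32,004. Book value $107,410.
Year 6: $293,370 × 5/55 = $26,670. Book value $80,740.
Year 7: $293,370 × 4/55 = $21,336. Book value $59,404.
Year 8: $293,370 × 3/55 = $16,002. Book value $43,402.
Year 9: $293,370 × 2/55 = $10,668. Book value $32,734.
Year 10: $293,370 × 1/55 = $5,334. Book value $27,400.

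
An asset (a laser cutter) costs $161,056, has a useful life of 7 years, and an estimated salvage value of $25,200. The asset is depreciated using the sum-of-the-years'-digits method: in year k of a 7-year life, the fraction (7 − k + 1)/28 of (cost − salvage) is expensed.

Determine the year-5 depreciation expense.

$14,556

Depreciable base = $161,056 − $25,200 = $135,856.
Sum of the years' digits = 7+6+5+4+3+2+1 = 28.
Year 1: $135,856 × 7/28 = $33,964. Book value $127,092.
Year 2: $135,856 × 6/28 = $29,112. Book value $97,980.
Year 3: $135,856 × 5/28 = $24,260. Book value $73,720.
Year 4: $135,856 × 4/28 = $19,408. Book value $54,312.
Year 5: $135,856 × 3/28 = $14,556. Book value $39,756.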